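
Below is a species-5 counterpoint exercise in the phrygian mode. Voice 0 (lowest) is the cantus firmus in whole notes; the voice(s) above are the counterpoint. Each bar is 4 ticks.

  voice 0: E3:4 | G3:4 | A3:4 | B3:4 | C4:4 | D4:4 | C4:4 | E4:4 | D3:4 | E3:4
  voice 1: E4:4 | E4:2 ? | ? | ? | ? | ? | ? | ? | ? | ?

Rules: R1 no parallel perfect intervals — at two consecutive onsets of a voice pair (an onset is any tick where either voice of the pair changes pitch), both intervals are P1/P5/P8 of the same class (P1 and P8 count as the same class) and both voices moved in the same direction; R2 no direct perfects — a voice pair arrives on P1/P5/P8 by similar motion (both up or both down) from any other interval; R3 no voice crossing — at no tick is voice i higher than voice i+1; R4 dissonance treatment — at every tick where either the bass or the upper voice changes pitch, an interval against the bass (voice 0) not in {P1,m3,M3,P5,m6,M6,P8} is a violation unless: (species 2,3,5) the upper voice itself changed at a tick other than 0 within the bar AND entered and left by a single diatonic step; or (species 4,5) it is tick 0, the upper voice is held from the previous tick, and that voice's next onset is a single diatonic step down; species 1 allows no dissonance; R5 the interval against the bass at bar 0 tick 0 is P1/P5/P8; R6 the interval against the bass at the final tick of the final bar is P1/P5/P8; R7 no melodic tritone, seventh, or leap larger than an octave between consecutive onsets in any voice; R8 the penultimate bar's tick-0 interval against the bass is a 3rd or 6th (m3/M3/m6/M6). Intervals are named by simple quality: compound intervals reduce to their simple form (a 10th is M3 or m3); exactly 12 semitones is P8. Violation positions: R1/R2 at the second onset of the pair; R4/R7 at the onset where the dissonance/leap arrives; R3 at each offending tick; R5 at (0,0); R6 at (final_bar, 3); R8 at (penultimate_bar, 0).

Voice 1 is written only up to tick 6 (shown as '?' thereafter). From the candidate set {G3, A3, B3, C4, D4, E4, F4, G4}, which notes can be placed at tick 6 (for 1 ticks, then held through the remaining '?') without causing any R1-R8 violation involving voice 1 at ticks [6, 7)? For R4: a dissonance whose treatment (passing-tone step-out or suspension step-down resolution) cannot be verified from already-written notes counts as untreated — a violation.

{B3, D4, E4, G3, G4}

G3: legal
A3: violates R4
B3: legal
C4: violates R4
D4: legal
E4: legal
F4: violates R4
G4: legal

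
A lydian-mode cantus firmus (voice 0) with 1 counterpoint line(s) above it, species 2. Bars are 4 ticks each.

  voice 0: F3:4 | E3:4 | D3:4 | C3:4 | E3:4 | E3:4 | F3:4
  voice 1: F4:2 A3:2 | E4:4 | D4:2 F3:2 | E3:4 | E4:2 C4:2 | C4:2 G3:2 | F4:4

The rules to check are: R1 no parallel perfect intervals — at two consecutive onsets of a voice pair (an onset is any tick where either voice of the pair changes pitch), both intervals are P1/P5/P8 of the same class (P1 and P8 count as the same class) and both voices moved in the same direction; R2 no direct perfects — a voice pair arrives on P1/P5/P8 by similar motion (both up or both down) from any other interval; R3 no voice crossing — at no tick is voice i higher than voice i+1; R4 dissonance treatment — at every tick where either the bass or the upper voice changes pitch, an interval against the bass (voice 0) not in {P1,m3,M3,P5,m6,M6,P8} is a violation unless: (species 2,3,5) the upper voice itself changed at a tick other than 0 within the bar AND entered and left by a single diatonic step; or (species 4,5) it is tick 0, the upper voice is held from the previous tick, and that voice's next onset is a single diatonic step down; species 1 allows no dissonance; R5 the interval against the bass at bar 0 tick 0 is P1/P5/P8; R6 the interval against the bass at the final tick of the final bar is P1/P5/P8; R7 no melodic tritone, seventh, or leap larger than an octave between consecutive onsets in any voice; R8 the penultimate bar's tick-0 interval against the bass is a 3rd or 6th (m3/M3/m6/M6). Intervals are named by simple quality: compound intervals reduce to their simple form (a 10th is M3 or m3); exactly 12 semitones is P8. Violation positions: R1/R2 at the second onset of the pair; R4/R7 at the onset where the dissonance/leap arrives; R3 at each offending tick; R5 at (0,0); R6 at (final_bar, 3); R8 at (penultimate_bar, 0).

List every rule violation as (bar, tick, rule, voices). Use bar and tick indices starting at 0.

(2, 0, R1, (0, 1))
(4, 0, R2, (0, 1))
(6, 0, R2, (0, 1))
(6, 0, R7, (1,))

bar 0: v0=F3 v1=F4 downbeat P8
bar 1: v0=E3 v1=E4 downbeat P8
bar 2: v0=D3 v1=D4 downbeat P8
bar 3: v0=C3 v1=E3 downbeat M3
bar 4: v0=E3 v1=E4 downbeat P8
bar 5: v0=E3 v1=C4 downbeat m6
bar 6: v0=F3 v1=F4 downbeat P8
  -> R1 @ bar 2 tick 0 v(0, 1): E3/E4 P8 -> D3/D4 P8 similar
  -> R2 @ bar 4 tick 0 v(0, 1): C3/E3 M3 -> E3/E4 P8 similar
  -> R2 @ bar 6 tick 0 v(0, 1): E3/G3 m3 -> F3/F4 P8 similar
  -> R7 @ bar 6 tick 0 v(1,): G3->F4 leap 10st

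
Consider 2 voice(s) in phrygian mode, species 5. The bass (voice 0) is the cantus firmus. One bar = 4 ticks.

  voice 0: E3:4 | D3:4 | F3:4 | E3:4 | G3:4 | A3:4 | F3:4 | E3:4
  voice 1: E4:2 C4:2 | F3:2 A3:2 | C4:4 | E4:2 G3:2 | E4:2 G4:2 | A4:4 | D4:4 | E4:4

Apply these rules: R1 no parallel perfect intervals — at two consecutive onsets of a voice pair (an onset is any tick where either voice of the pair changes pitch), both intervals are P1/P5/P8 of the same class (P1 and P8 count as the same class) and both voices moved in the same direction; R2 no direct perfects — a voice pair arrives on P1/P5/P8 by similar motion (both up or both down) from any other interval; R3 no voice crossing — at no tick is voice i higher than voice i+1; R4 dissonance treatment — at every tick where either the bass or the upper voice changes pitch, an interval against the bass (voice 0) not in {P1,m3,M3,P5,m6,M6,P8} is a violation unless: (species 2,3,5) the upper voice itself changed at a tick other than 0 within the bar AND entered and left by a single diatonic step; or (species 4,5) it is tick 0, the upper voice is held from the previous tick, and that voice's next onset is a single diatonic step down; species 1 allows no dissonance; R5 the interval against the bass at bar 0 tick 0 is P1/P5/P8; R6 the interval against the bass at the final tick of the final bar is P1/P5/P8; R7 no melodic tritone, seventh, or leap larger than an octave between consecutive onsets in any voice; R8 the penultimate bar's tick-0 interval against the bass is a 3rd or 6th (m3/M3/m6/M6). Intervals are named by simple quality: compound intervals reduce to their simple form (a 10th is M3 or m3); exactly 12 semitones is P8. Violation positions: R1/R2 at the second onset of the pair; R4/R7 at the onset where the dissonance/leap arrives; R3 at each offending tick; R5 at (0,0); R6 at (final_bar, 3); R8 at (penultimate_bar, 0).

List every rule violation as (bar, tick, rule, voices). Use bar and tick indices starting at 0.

(2, 0, R1, (0, 1))
(5, 0, R1, (0, 1))

bar 0: v0=E3 v1=E4 downbeat P8
bar 1: v0=D3 v1=F3 downbeat m3
bar 2: v0=F3 v1=C4 downbeat P5
bar 3: v0=E3 v1=E4 downbeat P8
bar 4: v0=G3 v1=E4 downbeat M6
bar 5: v0=A3 v1=A4 downbeat P8
bar 6: v0=F3 v1=D4 downbeat M6
bar 7: v0=E3 v1=E4 downbeat P8
  -> R1 @ bar 2 tick 0 v(0, 1): D3/A3 P5 -> F3/C4 P5 similar
  -> R1 @ bar 5 tick 0 v(0, 1): G3/G4 P8 -> A3/A4 P8 similar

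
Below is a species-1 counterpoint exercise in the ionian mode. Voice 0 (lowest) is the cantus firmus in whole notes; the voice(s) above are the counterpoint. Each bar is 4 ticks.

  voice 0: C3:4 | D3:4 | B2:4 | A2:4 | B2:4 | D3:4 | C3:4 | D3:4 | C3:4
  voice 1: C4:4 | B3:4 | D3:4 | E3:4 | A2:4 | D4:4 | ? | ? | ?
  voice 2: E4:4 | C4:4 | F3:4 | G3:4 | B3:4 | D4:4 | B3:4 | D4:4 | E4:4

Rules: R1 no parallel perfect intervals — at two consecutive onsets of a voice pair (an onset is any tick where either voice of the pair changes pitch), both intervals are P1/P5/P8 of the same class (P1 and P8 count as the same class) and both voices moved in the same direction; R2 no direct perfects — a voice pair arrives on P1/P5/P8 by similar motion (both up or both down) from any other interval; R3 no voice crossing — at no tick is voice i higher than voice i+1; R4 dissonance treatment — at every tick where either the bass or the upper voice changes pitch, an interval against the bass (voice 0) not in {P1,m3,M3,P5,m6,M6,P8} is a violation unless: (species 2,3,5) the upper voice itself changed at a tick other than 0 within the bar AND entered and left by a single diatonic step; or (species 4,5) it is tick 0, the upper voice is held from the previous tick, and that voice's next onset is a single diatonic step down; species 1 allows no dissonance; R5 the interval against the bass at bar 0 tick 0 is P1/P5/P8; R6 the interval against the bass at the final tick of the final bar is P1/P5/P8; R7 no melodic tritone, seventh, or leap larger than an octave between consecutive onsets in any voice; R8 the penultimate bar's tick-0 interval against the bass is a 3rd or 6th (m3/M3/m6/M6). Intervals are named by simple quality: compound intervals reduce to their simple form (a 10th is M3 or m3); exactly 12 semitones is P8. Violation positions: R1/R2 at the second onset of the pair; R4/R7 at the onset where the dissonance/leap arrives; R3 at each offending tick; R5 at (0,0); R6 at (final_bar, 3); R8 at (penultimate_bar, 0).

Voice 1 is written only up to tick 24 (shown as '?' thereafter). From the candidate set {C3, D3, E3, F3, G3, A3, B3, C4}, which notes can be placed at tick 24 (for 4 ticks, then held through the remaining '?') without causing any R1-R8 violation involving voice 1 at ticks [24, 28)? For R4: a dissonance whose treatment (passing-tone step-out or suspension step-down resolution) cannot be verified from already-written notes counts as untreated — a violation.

{A3}

C3: violates R1,R7
D3: violates R4
E3: violates R2,R7
F3: violates R4
G3: violates R2
A3: legal
B3: violates R1,R4
C4: violates R1,R3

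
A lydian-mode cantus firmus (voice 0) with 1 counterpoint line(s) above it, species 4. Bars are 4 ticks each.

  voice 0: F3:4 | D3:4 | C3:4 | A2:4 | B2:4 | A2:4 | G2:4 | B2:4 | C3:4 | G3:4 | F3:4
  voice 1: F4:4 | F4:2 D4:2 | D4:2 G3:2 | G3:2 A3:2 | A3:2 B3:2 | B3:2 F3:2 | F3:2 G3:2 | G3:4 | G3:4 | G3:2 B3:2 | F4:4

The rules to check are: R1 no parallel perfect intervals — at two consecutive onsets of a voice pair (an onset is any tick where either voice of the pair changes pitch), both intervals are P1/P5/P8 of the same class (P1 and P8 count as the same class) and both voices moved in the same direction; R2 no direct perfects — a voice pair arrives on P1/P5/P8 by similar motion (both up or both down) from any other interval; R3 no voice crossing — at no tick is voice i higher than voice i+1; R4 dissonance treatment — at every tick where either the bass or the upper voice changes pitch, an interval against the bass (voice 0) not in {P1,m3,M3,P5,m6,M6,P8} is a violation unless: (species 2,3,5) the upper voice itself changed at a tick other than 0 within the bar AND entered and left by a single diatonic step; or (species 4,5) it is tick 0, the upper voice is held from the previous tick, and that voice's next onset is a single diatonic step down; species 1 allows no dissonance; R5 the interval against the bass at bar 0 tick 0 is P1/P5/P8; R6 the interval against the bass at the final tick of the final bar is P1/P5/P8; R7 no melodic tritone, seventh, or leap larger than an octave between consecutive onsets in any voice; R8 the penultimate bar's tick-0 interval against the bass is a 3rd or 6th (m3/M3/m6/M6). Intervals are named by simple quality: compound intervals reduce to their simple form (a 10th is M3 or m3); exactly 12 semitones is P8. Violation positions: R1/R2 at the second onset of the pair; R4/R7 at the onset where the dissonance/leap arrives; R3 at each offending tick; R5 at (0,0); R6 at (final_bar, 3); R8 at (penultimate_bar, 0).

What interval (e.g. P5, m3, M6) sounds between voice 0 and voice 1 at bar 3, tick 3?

voice 0=A2 voice 1=A3 -> P8

P8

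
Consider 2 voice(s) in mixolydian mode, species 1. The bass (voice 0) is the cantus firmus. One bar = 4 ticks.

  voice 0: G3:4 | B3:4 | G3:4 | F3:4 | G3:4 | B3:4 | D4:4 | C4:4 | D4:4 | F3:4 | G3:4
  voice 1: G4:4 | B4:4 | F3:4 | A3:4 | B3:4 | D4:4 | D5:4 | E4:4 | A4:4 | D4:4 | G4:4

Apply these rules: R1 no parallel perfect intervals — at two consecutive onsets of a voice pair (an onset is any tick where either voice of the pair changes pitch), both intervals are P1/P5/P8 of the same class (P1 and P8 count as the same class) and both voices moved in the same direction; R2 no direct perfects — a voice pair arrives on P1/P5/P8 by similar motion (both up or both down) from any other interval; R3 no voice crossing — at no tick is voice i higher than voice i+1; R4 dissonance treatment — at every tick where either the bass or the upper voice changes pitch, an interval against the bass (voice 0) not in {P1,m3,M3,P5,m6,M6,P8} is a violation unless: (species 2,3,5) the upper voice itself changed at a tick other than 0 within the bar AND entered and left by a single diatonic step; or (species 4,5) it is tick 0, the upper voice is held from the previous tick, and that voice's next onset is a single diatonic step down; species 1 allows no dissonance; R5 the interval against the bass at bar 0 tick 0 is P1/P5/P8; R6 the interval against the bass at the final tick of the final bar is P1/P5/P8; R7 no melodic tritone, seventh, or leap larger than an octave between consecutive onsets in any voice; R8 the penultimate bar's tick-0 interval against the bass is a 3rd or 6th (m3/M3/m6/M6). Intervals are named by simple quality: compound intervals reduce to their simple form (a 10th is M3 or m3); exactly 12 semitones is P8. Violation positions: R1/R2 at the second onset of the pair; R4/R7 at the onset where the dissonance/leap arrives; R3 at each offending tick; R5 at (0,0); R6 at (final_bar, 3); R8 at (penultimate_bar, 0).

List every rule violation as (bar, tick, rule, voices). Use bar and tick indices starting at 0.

bar 0: v0=G3 v1=G4 downbeat P8
bar 1: v0=B3 v1=B4 downbeat P8
bar 2: v0=G3 v1=F3 downbeat M2
bar 3: v0=F3 v1=A3 downbeat M3
bar 4: v0=G3 v1=B3 downbeat M3
bar 5: v0=B3 v1=D4 downbeat m3
bar 6: v0=D4 v1=D5 downbeat P8
bar 7: v0=C4 v1=E4 downbeat M3
bar 8: v0=D4 v1=A4 downbeat P5
bar 9: v0=F3 v1=D4 downbeat M6
bar 10: v0=G3 v1=G4 downbeat P8
  -> R1 @ bar 1 tick 0 v(0, 1): G3/G4 P8 -> B3/B4 P8 similar
  -> R3 @ bar 2 tick 0 v(0, 1): G3 above F3
  -> R4 @ bar 2 tick 0 v(0, 1): G3/F3 M2 untreated
  -> R7 @ bar 2 tick 0 v(1,): B4->F3 leap 18st
  -> R3 @ bar 2 tick 1 v(0, 1): G3 above F3
  -> R3 @ bar 2 tick 2 v(0, 1): G3 above F3
  -> R3 @ bar 2 tick 3 v(0, 1): G3 above F3
  -> R2 @ bar 6 tick 0 v(0, 1): B3/D4 m3 -> D4/D5 P8 similar
  -> R7 @ bar 7 tick 0 v(1,): D5->E4 leap 10st
  -> R2 @ bar 8 tick 0 v(0, 1): C4/E4 M3 -> D4/A4 P5 similar
  -> R2 @ bar 10 tick 0 v(0, 1): F3/D4 M6 -> G3/G4 P8 similar

(1, 0, R1, (0, 1))
(2, 0, R3, (0, 1))
(2, 0, R4, (0, 1))
(2, 0, R7, (1,))
(2, 1, R3, (0, 1))
(2, 2, R3, (0, 1))
(2, 3, R3, (0, 1))
(6, 0, R2, (0, 1))
(7, 0, R7, (1,))
(8, 0, R2, (0, 1))
(10, 0, R2, (0, 1))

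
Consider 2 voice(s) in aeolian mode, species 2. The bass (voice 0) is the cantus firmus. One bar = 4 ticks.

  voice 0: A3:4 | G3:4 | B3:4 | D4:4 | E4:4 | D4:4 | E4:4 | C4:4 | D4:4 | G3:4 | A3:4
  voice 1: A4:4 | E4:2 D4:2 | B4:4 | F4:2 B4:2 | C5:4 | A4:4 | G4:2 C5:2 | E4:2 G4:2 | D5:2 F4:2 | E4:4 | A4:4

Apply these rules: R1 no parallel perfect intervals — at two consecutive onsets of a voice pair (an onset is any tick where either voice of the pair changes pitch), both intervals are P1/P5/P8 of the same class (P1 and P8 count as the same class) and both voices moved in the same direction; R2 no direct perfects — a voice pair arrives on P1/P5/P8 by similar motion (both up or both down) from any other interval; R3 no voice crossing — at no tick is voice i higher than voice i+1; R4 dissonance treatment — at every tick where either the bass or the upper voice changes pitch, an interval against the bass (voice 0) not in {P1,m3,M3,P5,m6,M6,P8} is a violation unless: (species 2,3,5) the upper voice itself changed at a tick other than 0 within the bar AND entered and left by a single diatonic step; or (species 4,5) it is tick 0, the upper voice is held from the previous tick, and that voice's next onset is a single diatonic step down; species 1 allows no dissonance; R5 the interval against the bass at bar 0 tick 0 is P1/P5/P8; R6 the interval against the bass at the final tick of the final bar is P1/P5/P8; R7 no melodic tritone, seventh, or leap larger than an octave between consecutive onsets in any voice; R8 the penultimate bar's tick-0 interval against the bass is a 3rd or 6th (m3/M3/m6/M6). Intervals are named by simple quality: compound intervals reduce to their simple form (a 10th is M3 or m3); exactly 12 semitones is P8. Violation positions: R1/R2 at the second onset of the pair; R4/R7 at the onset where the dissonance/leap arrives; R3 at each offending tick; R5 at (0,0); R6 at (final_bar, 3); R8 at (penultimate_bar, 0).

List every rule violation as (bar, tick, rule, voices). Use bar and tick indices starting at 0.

(2, 0, R2, (0, 1))
(3, 0, R7, (1,))
(3, 2, R7, (1,))
(5, 0, R2, (0, 1))
(8, 0, R2, (0, 1))
(10, 0, R2, (0, 1))

bar 0: v0=A3 v1=A4 downbeat P8
bar 1: v0=G3 v1=E4 downbeat M6
bar 2: v0=B3 v1=B4 downbeat P8
bar 3: v0=D4 v1=F4 downbeat m3
bar 4: v0=E4 v1=C5 downbeat m6
bar 5: v0=D4 v1=A4 downbeat P5
bar 6: v0=E4 v1=G4 downbeat m3
bar 7: v0=C4 v1=E4 downbeat M3
bar 8: v0=D4 v1=D5 downbeat P8
bar 9: v0=G3 v1=E4 downbeat M6
bar 10: v0=A3 v1=A4 downbeat P8
  -> R2 @ bar 2 tick 0 v(0, 1): G3/D4 P5 -> B3/B4 P8 similar
  -> R7 @ bar 3 tick 0 v(1,): B4->F4 leap 6st
  -> R7 @ bar 3 tick 2 v(1,): F4->B4 leap 6st
  -> R2 @ bar 5 tick 0 v(0, 1): E4/C5 m6 -> D4/A4 P5 similar
  -> R2 @ bar 8 tick 0 v(0, 1): C4/G4 P5 -> D4/D5 P8 similar
  -> R2 @ bar 10 tick 0 v(0, 1): G3/E4 M6 -> A3/A4 P8 similar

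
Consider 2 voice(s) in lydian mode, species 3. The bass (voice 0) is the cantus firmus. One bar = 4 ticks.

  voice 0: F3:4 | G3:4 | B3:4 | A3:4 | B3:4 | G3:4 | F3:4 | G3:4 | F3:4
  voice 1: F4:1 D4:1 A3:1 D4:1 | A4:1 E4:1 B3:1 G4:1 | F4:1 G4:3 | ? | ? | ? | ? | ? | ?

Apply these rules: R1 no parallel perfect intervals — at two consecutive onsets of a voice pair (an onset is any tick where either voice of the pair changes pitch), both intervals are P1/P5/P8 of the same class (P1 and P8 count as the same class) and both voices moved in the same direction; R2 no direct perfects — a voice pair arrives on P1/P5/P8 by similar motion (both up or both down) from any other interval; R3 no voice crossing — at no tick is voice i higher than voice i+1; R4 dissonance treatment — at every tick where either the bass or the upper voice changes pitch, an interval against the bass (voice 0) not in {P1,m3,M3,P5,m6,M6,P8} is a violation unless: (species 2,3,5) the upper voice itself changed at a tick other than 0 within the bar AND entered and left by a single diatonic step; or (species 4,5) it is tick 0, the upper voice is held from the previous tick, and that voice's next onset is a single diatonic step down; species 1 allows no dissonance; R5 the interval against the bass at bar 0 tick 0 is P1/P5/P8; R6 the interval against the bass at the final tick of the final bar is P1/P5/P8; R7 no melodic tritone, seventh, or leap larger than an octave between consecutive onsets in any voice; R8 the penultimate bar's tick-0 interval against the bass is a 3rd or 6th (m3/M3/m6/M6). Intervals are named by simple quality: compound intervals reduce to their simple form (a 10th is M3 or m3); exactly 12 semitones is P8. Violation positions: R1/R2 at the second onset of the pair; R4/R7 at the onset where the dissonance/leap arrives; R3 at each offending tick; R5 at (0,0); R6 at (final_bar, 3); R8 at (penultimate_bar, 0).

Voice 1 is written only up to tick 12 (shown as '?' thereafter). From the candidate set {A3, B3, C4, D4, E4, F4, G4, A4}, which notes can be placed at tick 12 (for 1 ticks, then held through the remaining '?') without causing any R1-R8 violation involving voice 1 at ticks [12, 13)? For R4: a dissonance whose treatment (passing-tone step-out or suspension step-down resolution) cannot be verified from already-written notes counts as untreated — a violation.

{A4, C4, F4}

A3: violates R2,R7
B3: violates R4
C4: legal
D4: violates R4
E4: violates R2
F4: legal
G4: violates R4
A4: legal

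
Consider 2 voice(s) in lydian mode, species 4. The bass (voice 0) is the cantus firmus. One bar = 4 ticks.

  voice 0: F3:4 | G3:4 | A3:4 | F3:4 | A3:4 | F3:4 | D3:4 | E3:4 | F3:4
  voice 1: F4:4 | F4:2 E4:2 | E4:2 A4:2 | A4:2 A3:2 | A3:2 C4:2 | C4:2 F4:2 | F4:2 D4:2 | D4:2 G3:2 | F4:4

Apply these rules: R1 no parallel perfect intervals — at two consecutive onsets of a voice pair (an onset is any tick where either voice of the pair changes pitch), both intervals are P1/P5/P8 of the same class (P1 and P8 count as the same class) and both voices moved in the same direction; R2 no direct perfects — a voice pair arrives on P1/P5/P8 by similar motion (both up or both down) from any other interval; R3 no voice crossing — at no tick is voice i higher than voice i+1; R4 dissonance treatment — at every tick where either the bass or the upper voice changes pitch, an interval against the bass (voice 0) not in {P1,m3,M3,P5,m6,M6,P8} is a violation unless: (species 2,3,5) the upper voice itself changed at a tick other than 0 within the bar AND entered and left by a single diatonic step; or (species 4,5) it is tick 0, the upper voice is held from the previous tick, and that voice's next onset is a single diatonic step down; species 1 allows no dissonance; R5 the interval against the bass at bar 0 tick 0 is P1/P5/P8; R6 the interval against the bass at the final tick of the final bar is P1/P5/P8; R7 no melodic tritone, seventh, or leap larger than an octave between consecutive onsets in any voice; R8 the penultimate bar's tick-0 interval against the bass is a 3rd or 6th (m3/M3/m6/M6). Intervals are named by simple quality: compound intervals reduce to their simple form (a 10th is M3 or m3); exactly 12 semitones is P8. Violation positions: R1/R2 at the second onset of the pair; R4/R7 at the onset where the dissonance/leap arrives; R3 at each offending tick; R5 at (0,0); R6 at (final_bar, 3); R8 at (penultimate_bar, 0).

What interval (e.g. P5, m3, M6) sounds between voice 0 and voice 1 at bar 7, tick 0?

voice 0=E3 voice 1=D4 -> m7

m7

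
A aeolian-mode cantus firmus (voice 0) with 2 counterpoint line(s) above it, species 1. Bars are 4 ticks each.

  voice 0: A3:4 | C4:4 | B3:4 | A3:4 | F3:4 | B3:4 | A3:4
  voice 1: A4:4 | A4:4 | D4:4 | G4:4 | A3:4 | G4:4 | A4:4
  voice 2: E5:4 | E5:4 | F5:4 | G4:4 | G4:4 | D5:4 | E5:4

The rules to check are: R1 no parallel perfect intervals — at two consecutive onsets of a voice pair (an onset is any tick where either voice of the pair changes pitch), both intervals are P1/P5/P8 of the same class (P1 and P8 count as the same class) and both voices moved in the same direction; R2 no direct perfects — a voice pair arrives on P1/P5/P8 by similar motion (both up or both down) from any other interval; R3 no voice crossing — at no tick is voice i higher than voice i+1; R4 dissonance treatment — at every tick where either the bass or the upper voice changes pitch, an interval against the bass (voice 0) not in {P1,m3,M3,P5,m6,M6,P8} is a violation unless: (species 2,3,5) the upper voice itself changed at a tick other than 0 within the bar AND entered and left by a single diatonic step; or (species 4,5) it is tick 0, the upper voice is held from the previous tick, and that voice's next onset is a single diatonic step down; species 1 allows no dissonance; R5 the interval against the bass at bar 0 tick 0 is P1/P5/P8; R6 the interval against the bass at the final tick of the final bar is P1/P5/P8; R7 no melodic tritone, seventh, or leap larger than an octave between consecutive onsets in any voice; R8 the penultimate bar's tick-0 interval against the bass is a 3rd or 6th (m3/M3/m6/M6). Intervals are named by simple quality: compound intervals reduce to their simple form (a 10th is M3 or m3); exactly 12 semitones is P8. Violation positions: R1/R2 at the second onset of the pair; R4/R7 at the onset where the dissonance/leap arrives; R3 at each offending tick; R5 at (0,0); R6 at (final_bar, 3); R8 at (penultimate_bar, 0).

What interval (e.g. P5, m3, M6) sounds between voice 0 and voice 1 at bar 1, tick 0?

M6

voice 0=C4 voice 1=A4 -> M6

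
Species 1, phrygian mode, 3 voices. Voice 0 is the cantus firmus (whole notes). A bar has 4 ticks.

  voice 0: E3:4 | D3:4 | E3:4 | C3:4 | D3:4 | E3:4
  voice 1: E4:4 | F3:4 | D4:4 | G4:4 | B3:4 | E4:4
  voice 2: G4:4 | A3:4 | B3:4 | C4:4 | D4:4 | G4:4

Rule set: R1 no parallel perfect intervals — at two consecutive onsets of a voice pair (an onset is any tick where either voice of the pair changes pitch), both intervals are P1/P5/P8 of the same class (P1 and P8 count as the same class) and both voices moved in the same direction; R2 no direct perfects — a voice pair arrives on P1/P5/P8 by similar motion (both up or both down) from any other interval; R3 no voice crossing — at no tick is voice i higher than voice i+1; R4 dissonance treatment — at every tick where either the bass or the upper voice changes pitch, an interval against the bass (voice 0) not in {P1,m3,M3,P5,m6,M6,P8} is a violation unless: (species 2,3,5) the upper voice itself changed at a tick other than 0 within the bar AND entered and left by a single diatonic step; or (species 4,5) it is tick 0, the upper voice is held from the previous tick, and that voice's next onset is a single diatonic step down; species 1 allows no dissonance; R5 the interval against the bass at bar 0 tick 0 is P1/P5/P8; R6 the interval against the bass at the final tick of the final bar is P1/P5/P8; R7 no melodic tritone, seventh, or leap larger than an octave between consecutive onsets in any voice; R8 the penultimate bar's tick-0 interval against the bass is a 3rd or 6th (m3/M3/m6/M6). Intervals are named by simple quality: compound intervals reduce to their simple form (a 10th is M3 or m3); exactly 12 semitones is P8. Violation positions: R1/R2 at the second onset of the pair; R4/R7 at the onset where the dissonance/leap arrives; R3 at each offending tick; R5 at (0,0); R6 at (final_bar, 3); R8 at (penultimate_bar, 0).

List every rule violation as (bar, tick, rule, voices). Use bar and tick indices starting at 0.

(0, 0, R5, (0, 2))
(1, 0, R2, (0, 2))
(1, 0, R7, (1,))
(1, 0, R7, (2,))
(2, 0, R1, (0, 2))
(2, 0, R3, (1, 2))
(2, 0, R4, (0, 1))
(2, 1, R3, (1, 2))
(2, 2, R3, (1, 2))
(2, 3, R3, (1, 2))
(3, 0, R2, (1, 2))
(3, 0, R3, (1, 2))
(3, 1, R3, (1, 2))
(3, 2, R3, (1, 2))
(3, 3, R3, (1, 2))
(4, 0, R1, (0, 2))
(4, 0, R8, (0, 2))
(5, 0, R2, (0, 1))
(5, 3, R6, (0, 2))

bar 0: v0=E3 v1=E4 v2=G4 downbeat m3
bar 1: v0=D3 v1=F3 v2=A3 downbeat P5
bar 2: v0=E3 v1=D4 v2=B3 downbeat P5
bar 3: v0=C3 v1=G4 v2=C4 downbeat P8
bar 4: v0=D3 v1=B3 v2=D4 downbeat P8
bar 5: v0=E3 v1=E4 v2=G4 downbeat m3
  -> R5 @ bar 0 tick 0 v(0, 2): opens on m3
  -> R2 @ bar 1 tick 0 v(0, 2): E3/G4 m3 -> D3/A3 P5 similar
  -> R7 @ bar 1 tick 0 v(1,): E4->F3 leap 11st
  -> R7 @ bar 1 tick 0 v(2,): G4->A3 leap 10st
  -> R1 @ bar 2 tick 0 v(0, 2): D3/A3 P5 -> E3/B3 P5 similar
  -> R3 @ bar 2 tick 0 v(1, 2): D4 above B3
  -> R4 @ bar 2 tick 0 v(0, 1): E3/D4 m7 untreated
  -> R3 @ bar 2 tick 1 v(1, 2): D4 above B3
  -> R3 @ bar 2 tick 2 v(1, 2): D4 above B3
  -> R3 @ bar 2 tick 3 v(1, 2): D4 above B3
  -> R2 @ bar 3 tick 0 v(1, 2): D4/B3 m3 -> G4/C4 P5 similar
  -> R3 @ bar 3 tick 0 v(1, 2): G4 above C4
  -> R3 @ bar 3 tick 1 v(1, 2): G4 above C4
  -> R3 @ bar 3 tick 2 v(1, 2): G4 above C4
  -> R3 @ bar 3 tick 3 v(1, 2): G4 above C4
  -> R1 @ bar 4 tick 0 v(0, 2): C3/C4 P8 -> D3/D4 P8 similar
  -> R8 @ bar 4 tick 0 v(0, 2): penult P8 not 3rd/6th
  -> R2 @ bar 5 tick 0 v(0, 1): D3/B3 M6 -> E3/E4 P8 similar
  -> R6 @ bar 5 tick 3 v(0, 2): closes on m3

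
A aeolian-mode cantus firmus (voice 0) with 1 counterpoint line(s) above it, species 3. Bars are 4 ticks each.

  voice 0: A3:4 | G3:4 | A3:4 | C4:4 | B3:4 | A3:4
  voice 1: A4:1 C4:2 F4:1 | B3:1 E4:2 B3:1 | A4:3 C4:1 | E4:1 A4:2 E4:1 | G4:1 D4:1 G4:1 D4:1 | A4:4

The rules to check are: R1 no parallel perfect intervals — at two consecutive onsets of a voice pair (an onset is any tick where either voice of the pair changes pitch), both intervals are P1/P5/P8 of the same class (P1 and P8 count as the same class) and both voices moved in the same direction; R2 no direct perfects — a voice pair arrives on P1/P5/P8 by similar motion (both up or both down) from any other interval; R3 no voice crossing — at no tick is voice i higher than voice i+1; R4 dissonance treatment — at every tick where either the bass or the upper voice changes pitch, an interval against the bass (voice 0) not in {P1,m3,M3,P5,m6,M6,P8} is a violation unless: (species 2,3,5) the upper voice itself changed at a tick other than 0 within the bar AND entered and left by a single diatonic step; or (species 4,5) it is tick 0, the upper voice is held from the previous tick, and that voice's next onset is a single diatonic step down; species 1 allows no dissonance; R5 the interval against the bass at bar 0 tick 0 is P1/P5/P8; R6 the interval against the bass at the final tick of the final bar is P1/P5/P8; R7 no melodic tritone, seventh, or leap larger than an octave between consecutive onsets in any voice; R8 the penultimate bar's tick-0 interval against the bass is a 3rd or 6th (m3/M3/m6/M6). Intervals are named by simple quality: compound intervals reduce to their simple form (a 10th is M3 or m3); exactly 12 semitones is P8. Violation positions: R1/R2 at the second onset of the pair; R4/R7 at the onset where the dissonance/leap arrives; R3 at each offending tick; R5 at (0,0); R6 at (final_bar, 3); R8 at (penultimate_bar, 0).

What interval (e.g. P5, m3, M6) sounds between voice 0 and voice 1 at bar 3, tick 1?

voice 0=C4 voice 1=A4 -> M6

M6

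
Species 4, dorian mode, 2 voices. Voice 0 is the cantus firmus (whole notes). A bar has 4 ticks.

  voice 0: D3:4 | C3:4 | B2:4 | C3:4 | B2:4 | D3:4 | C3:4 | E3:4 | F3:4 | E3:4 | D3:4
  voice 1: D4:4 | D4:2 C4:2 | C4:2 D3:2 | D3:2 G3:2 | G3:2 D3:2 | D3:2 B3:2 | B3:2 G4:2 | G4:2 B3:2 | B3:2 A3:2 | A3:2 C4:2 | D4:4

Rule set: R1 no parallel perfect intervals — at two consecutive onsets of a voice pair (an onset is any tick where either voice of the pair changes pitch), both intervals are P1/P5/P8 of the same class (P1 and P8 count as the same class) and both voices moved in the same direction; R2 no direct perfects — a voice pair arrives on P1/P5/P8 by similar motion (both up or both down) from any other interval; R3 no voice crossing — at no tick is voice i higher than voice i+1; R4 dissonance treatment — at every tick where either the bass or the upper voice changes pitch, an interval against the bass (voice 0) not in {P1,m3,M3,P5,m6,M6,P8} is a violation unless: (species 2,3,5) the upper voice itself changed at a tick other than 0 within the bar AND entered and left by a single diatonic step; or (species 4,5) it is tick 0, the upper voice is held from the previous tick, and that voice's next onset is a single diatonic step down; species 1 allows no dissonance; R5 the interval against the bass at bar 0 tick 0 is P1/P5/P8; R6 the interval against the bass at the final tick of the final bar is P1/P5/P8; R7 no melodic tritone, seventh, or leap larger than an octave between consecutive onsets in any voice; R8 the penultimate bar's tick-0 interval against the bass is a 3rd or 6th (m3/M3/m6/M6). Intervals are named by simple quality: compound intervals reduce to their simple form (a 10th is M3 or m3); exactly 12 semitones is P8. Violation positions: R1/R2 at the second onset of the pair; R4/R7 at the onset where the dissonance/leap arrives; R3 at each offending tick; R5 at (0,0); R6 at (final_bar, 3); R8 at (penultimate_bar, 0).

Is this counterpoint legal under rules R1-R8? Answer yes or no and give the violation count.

bar 0: v0=D3 v1=D4 (P8)
bar 1: v0=C3 v1=D4 (M2)
bar 2: v0=B2 v1=C4 (m2)
bar 3: v0=C3 v1=D3 (M2)
bar 4: v0=B2 v1=G3 (m6)
bar 5: v0=D3 v1=D3 (P1)
bar 6: v0=C3 v1=B3 (M7)
bar 7: v0=E3 v1=G4 (m3)
bar 8: v0=F3 v1=B3 (TT)
bar 9: v0=E3 v1=A3 (P4)
bar 10: v0=D3 v1=D4 (P8)
  R4 @ bar2.0: B2/C4 m2 untreated
  R7 @ bar2.2: C4->D3 leap 10st
  R4 @ bar3.0: C3/D3 M2 untreated
  R4 @ bar6.0: C3/B3 M7 untreated
  R4 @ bar9.0: E3/A3 P4 untreated
  R8 @ bar9.0: penult P4 not 3rd/6th

No (6 violations)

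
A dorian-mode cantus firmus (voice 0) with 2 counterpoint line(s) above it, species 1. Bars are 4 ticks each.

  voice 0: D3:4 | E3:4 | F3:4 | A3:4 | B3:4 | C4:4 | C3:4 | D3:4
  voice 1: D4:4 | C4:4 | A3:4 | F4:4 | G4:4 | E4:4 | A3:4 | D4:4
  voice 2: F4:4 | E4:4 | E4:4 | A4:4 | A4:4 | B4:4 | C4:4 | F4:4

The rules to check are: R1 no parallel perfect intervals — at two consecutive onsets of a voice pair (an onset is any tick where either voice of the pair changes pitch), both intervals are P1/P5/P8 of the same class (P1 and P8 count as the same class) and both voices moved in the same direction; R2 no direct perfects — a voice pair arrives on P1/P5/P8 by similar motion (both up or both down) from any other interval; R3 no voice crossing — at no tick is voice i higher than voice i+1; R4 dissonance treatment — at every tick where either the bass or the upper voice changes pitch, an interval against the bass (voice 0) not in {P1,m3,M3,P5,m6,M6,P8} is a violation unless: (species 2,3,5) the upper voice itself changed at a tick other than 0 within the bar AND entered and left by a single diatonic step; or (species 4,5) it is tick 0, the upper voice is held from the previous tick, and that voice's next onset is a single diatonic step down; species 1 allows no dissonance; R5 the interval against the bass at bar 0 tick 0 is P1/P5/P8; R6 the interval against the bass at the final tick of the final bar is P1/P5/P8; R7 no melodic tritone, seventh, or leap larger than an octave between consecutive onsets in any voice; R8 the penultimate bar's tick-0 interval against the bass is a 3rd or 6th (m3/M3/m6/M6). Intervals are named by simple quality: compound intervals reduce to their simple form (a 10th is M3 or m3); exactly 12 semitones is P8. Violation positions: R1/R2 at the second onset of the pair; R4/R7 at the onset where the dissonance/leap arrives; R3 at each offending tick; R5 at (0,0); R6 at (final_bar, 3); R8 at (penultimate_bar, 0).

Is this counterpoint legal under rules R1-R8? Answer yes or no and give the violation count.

No (10 violations)

bar 0: v0=D3 v1=D4 v2=F4 (m3)
bar 1: v0=E3 v1=C4 v2=E4 (P8)
bar 2: v0=F3 v1=A3 v2=E4 (M7)
bar 3: v0=A3 v1=F4 v2=A4 (P8)
bar 4: v0=B3 v1=G4 v2=A4 (m7)
bar 5: v0=C4 v1=E4 v2=B4 (M7)
bar 6: v0=C3 v1=A3 v2=C4 (P8)
bar 7: v0=D3 v1=D4 v2=F4 (m3)
  R5 @ bar0.0: opens on m3
  R4 @ bar2.0: F3/E4 M7 untreated
  R2 @ bar3.0: F3/E4 M7 -> A3/A4 P8 similar
  R4 @ bar4.0: B3/A4 m7 untreated
  R4 @ bar5.0: C4/B4 M7 untreated
  R2 @ bar6.0: C4/B4 M7 -> C3/C4 P8 similar
  R7 @ bar6.0: B4->C4 leap 11st
  R8 @ bar6.0: penult P8 not 3rd/6th
  R2 @ bar7.0: C3/A3 M6 -> D3/D4 P8 similar
  R6 @ bar7.3: closes on m3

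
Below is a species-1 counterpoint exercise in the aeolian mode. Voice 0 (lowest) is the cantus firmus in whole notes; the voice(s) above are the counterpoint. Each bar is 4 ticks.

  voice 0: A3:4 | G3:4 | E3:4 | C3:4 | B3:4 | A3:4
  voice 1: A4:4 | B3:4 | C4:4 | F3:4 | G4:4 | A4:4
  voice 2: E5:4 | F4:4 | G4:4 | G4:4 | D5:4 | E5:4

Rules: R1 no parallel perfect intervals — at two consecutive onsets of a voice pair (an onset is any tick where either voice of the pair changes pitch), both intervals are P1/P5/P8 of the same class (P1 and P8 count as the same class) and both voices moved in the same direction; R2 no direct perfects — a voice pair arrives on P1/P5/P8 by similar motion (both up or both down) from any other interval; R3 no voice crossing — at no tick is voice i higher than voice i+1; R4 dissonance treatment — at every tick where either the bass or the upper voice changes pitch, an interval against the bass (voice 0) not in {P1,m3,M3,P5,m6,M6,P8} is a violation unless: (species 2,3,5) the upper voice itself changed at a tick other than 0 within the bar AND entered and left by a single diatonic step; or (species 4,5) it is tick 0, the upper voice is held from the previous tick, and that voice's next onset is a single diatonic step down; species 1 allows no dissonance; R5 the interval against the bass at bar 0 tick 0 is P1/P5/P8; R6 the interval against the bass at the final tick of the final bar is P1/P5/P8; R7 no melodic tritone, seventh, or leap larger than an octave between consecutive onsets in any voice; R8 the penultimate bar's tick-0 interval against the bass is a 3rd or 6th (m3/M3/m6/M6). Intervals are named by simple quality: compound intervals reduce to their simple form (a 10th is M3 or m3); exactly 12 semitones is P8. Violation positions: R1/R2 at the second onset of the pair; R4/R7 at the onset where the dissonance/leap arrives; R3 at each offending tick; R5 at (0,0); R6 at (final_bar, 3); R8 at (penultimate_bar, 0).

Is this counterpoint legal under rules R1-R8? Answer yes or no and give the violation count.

bar 0: v0=A3 v1=A4 v2=E5 (P5)
bar 1: v0=G3 v1=B3 v2=F4 (m7)
bar 2: v0=E3 v1=C4 v2=G4 (m3)
bar 3: v0=C3 v1=F3 v2=G4 (P5)
bar 4: v0=B3 v1=G4 v2=D5 (m3)
bar 5: v0=A3 v1=A4 v2=E5 (P5)
  R4 @ bar1.0: G3/F4 m7 untreated
  R7 @ bar1.0: A4->B3 leap 10st
  R7 @ bar1.0: E5->F4 leap 11st
  R2 @ bar2.0: B3/F4 TT -> C4/G4 P5 similar
  R4 @ bar3.0: C3/F3 P4 untreated
  R2 @ bar4.0: F3/G4 M2 -> G4/D5 P5 similar
  R7 @ bar4.0: C3->B3 leap 11st
  R7 @ bar4.0: F3->G4 leap 14st
  R1 @ bar5.0: G4/D5 P5 -> A4/E5 P5 similar

No (9 violations)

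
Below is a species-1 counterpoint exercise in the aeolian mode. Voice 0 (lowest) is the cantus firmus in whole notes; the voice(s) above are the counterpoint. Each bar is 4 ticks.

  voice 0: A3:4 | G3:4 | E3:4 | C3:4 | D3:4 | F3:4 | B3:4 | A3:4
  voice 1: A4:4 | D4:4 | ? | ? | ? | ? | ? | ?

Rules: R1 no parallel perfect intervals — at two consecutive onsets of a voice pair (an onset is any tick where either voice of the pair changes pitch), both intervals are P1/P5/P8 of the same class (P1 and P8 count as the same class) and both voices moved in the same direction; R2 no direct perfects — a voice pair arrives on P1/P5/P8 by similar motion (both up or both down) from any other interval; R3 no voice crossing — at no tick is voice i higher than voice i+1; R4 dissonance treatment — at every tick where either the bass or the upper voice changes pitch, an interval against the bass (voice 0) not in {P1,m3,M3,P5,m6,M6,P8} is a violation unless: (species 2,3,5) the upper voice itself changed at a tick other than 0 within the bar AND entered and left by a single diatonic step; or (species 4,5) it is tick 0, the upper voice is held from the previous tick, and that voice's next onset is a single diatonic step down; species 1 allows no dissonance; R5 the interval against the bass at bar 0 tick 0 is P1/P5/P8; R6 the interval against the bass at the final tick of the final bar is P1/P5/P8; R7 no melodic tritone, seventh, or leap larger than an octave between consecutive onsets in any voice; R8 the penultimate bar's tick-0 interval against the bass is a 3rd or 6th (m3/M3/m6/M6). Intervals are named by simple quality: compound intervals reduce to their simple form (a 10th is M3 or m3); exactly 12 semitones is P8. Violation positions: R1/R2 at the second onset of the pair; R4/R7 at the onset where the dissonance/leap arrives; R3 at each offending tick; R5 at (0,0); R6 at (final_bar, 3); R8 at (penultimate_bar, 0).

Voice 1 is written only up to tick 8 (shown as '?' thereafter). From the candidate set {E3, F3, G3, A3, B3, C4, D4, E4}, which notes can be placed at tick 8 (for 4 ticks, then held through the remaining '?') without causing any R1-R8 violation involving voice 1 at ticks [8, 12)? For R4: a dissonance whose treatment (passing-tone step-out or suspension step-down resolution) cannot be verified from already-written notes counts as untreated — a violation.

E3: violates R2,R7
F3: violates R4
G3: legal
A3: violates R4
B3: violates R1
C4: legal
D4: violates R4
E4: legal

{C4, E4, G3}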